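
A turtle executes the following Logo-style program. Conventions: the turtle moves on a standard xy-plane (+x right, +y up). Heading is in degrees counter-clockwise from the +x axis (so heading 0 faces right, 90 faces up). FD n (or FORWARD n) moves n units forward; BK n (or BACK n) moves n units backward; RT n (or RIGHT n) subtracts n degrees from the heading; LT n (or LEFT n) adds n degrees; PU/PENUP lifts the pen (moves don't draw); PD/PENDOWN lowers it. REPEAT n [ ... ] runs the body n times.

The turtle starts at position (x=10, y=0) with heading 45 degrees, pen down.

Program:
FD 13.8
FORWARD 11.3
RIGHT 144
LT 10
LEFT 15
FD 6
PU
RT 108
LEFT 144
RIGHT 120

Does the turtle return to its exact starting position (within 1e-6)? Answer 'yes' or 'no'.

Answer: no

Derivation:
Executing turtle program step by step:
Start: pos=(10,0), heading=45, pen down
FD 13.8: (10,0) -> (19.758,9.758) [heading=45, draw]
FD 11.3: (19.758,9.758) -> (27.748,17.748) [heading=45, draw]
RT 144: heading 45 -> 261
LT 10: heading 261 -> 271
LT 15: heading 271 -> 286
FD 6: (27.748,17.748) -> (29.402,11.981) [heading=286, draw]
PU: pen up
RT 108: heading 286 -> 178
LT 144: heading 178 -> 322
RT 120: heading 322 -> 202
Final: pos=(29.402,11.981), heading=202, 3 segment(s) drawn

Start position: (10, 0)
Final position: (29.402, 11.981)
Distance = 22.803; >= 1e-6 -> NOT closed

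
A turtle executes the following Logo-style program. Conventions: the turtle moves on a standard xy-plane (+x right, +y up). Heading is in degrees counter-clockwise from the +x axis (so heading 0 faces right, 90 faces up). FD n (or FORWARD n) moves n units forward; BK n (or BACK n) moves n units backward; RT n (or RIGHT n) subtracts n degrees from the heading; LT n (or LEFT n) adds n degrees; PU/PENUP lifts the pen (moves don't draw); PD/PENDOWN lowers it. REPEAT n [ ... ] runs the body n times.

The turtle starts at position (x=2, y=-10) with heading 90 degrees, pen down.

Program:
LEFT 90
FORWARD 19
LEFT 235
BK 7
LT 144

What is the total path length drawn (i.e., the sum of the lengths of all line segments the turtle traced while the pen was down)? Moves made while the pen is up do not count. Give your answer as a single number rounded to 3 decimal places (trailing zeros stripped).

Executing turtle program step by step:
Start: pos=(2,-10), heading=90, pen down
LT 90: heading 90 -> 180
FD 19: (2,-10) -> (-17,-10) [heading=180, draw]
LT 235: heading 180 -> 55
BK 7: (-17,-10) -> (-21.015,-15.734) [heading=55, draw]
LT 144: heading 55 -> 199
Final: pos=(-21.015,-15.734), heading=199, 2 segment(s) drawn

Segment lengths:
  seg 1: (2,-10) -> (-17,-10), length = 19
  seg 2: (-17,-10) -> (-21.015,-15.734), length = 7
Total = 26

Answer: 26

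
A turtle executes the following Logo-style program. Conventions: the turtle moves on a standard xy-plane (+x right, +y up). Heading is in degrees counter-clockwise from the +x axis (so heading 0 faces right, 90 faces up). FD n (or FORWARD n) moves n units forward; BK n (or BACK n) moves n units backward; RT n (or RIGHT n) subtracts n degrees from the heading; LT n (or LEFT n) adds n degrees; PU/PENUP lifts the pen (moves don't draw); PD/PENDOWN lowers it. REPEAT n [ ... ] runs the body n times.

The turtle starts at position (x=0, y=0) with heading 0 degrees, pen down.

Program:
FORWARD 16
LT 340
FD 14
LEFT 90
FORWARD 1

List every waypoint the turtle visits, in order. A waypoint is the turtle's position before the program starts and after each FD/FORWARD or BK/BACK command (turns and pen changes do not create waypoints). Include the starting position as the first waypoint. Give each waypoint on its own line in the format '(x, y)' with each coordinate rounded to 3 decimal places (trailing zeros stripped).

Executing turtle program step by step:
Start: pos=(0,0), heading=0, pen down
FD 16: (0,0) -> (16,0) [heading=0, draw]
LT 340: heading 0 -> 340
FD 14: (16,0) -> (29.156,-4.788) [heading=340, draw]
LT 90: heading 340 -> 70
FD 1: (29.156,-4.788) -> (29.498,-3.849) [heading=70, draw]
Final: pos=(29.498,-3.849), heading=70, 3 segment(s) drawn
Waypoints (4 total):
(0, 0)
(16, 0)
(29.156, -4.788)
(29.498, -3.849)

Answer: (0, 0)
(16, 0)
(29.156, -4.788)
(29.498, -3.849)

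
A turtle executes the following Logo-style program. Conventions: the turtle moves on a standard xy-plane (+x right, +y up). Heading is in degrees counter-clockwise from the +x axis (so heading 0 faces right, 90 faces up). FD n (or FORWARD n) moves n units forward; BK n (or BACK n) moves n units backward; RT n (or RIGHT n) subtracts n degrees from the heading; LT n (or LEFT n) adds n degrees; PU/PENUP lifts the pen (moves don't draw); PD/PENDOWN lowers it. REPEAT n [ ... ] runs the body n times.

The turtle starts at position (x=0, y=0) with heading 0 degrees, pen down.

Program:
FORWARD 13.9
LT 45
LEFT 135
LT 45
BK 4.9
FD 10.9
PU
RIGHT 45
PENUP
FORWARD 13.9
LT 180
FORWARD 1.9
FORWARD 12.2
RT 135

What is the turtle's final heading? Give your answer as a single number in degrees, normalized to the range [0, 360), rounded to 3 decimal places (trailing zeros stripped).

Executing turtle program step by step:
Start: pos=(0,0), heading=0, pen down
FD 13.9: (0,0) -> (13.9,0) [heading=0, draw]
LT 45: heading 0 -> 45
LT 135: heading 45 -> 180
LT 45: heading 180 -> 225
BK 4.9: (13.9,0) -> (17.365,3.465) [heading=225, draw]
FD 10.9: (17.365,3.465) -> (9.657,-4.243) [heading=225, draw]
PU: pen up
RT 45: heading 225 -> 180
PU: pen up
FD 13.9: (9.657,-4.243) -> (-4.243,-4.243) [heading=180, move]
LT 180: heading 180 -> 0
FD 1.9: (-4.243,-4.243) -> (-2.343,-4.243) [heading=0, move]
FD 12.2: (-2.343,-4.243) -> (9.857,-4.243) [heading=0, move]
RT 135: heading 0 -> 225
Final: pos=(9.857,-4.243), heading=225, 3 segment(s) drawn

Answer: 225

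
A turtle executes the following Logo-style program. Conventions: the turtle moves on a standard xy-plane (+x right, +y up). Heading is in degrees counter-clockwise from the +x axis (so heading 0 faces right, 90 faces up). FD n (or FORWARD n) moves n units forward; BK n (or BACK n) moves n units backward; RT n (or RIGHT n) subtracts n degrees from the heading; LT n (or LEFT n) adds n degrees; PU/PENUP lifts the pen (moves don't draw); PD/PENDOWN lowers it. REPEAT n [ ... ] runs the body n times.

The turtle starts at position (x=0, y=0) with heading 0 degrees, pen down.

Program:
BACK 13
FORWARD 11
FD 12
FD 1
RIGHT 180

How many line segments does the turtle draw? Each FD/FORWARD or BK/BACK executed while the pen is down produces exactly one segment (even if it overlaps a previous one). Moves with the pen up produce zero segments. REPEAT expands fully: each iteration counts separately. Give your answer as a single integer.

Answer: 4

Derivation:
Executing turtle program step by step:
Start: pos=(0,0), heading=0, pen down
BK 13: (0,0) -> (-13,0) [heading=0, draw]
FD 11: (-13,0) -> (-2,0) [heading=0, draw]
FD 12: (-2,0) -> (10,0) [heading=0, draw]
FD 1: (10,0) -> (11,0) [heading=0, draw]
RT 180: heading 0 -> 180
Final: pos=(11,0), heading=180, 4 segment(s) drawn
Segments drawn: 4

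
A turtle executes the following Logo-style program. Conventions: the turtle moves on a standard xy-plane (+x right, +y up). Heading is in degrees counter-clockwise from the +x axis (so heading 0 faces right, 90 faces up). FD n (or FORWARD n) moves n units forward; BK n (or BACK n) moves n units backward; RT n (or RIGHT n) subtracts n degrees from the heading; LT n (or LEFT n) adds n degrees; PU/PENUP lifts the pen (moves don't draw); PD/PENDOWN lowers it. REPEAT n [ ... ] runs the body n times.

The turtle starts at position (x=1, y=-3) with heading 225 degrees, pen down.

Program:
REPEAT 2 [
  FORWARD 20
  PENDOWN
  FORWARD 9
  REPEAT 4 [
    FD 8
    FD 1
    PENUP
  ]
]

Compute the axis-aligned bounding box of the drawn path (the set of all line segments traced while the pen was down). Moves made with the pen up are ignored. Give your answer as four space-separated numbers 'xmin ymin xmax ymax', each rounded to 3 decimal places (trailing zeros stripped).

Answer: -71.832 -75.832 1 -3

Derivation:
Executing turtle program step by step:
Start: pos=(1,-3), heading=225, pen down
REPEAT 2 [
  -- iteration 1/2 --
  FD 20: (1,-3) -> (-13.142,-17.142) [heading=225, draw]
  PD: pen down
  FD 9: (-13.142,-17.142) -> (-19.506,-23.506) [heading=225, draw]
  REPEAT 4 [
    -- iteration 1/4 --
    FD 8: (-19.506,-23.506) -> (-25.163,-29.163) [heading=225, draw]
    FD 1: (-25.163,-29.163) -> (-25.87,-29.87) [heading=225, draw]
    PU: pen up
    -- iteration 2/4 --
    FD 8: (-25.87,-29.87) -> (-31.527,-35.527) [heading=225, move]
    FD 1: (-31.527,-35.527) -> (-32.234,-36.234) [heading=225, move]
    PU: pen up
    -- iteration 3/4 --
    FD 8: (-32.234,-36.234) -> (-37.891,-41.891) [heading=225, move]
    FD 1: (-37.891,-41.891) -> (-38.598,-42.598) [heading=225, move]
    PU: pen up
    -- iteration 4/4 --
    FD 8: (-38.598,-42.598) -> (-44.255,-48.255) [heading=225, move]
    FD 1: (-44.255,-48.255) -> (-44.962,-48.962) [heading=225, move]
    PU: pen up
  ]
  -- iteration 2/2 --
  FD 20: (-44.962,-48.962) -> (-59.104,-63.104) [heading=225, move]
  PD: pen down
  FD 9: (-59.104,-63.104) -> (-65.468,-69.468) [heading=225, draw]
  REPEAT 4 [
    -- iteration 1/4 --
    FD 8: (-65.468,-69.468) -> (-71.125,-75.125) [heading=225, draw]
    FD 1: (-71.125,-75.125) -> (-71.832,-75.832) [heading=225, draw]
    PU: pen up
    -- iteration 2/4 --
    FD 8: (-71.832,-75.832) -> (-77.489,-81.489) [heading=225, move]
    FD 1: (-77.489,-81.489) -> (-78.196,-82.196) [heading=225, move]
    PU: pen up
    -- iteration 3/4 --
    FD 8: (-78.196,-82.196) -> (-83.853,-87.853) [heading=225, move]
    FD 1: (-83.853,-87.853) -> (-84.56,-88.56) [heading=225, move]
    PU: pen up
    -- iteration 4/4 --
    FD 8: (-84.56,-88.56) -> (-90.217,-94.217) [heading=225, move]
    FD 1: (-90.217,-94.217) -> (-90.924,-94.924) [heading=225, move]
    PU: pen up
  ]
]
Final: pos=(-90.924,-94.924), heading=225, 7 segment(s) drawn

Segment endpoints: x in {-71.832, -71.125, -65.468, -59.104, -25.87, -25.163, -19.506, -13.142, 1}, y in {-75.832, -75.125, -69.468, -63.104, -29.87, -29.163, -23.506, -17.142, -3}
xmin=-71.832, ymin=-75.832, xmax=1, ymax=-3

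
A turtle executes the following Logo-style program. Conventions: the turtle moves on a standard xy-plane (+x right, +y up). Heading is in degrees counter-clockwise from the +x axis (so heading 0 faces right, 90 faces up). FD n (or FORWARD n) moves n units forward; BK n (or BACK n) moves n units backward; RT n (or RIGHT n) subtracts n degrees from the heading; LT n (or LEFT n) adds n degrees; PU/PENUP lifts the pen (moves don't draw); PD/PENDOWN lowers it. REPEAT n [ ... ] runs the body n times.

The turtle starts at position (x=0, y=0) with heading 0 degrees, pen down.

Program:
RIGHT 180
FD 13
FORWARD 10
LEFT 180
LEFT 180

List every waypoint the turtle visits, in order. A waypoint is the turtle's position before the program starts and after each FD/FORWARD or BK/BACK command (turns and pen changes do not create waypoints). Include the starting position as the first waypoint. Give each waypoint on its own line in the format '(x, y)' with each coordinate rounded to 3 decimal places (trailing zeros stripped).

Answer: (0, 0)
(-13, 0)
(-23, 0)

Derivation:
Executing turtle program step by step:
Start: pos=(0,0), heading=0, pen down
RT 180: heading 0 -> 180
FD 13: (0,0) -> (-13,0) [heading=180, draw]
FD 10: (-13,0) -> (-23,0) [heading=180, draw]
LT 180: heading 180 -> 0
LT 180: heading 0 -> 180
Final: pos=(-23,0), heading=180, 2 segment(s) drawn
Waypoints (3 total):
(0, 0)
(-13, 0)
(-23, 0)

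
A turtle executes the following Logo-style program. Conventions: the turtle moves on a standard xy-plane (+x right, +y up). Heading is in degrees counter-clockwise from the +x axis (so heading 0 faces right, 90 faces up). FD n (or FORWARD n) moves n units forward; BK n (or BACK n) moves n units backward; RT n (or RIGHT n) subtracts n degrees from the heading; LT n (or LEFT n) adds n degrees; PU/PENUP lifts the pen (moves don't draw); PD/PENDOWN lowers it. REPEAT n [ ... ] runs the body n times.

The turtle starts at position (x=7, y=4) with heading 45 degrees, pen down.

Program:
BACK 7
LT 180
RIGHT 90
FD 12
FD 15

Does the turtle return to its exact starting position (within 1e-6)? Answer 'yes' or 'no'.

Answer: no

Derivation:
Executing turtle program step by step:
Start: pos=(7,4), heading=45, pen down
BK 7: (7,4) -> (2.05,-0.95) [heading=45, draw]
LT 180: heading 45 -> 225
RT 90: heading 225 -> 135
FD 12: (2.05,-0.95) -> (-6.435,7.536) [heading=135, draw]
FD 15: (-6.435,7.536) -> (-17.042,18.142) [heading=135, draw]
Final: pos=(-17.042,18.142), heading=135, 3 segment(s) drawn

Start position: (7, 4)
Final position: (-17.042, 18.142)
Distance = 27.893; >= 1e-6 -> NOT closed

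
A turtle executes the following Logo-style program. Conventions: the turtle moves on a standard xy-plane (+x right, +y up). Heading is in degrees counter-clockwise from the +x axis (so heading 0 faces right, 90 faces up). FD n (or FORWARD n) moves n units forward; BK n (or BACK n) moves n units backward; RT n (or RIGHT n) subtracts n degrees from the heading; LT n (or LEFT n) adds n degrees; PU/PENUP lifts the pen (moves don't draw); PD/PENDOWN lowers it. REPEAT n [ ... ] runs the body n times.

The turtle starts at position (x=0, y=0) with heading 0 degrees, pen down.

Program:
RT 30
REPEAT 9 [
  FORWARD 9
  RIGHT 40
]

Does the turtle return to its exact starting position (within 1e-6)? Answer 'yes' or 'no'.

Executing turtle program step by step:
Start: pos=(0,0), heading=0, pen down
RT 30: heading 0 -> 330
REPEAT 9 [
  -- iteration 1/9 --
  FD 9: (0,0) -> (7.794,-4.5) [heading=330, draw]
  RT 40: heading 330 -> 290
  -- iteration 2/9 --
  FD 9: (7.794,-4.5) -> (10.872,-12.957) [heading=290, draw]
  RT 40: heading 290 -> 250
  -- iteration 3/9 --
  FD 9: (10.872,-12.957) -> (7.794,-21.414) [heading=250, draw]
  RT 40: heading 250 -> 210
  -- iteration 4/9 --
  FD 9: (7.794,-21.414) -> (0,-25.914) [heading=210, draw]
  RT 40: heading 210 -> 170
  -- iteration 5/9 --
  FD 9: (0,-25.914) -> (-8.863,-24.352) [heading=170, draw]
  RT 40: heading 170 -> 130
  -- iteration 6/9 --
  FD 9: (-8.863,-24.352) -> (-14.648,-17.457) [heading=130, draw]
  RT 40: heading 130 -> 90
  -- iteration 7/9 --
  FD 9: (-14.648,-17.457) -> (-14.648,-8.457) [heading=90, draw]
  RT 40: heading 90 -> 50
  -- iteration 8/9 --
  FD 9: (-14.648,-8.457) -> (-8.863,-1.563) [heading=50, draw]
  RT 40: heading 50 -> 10
  -- iteration 9/9 --
  FD 9: (-8.863,-1.563) -> (0,0) [heading=10, draw]
  RT 40: heading 10 -> 330
]
Final: pos=(0,0), heading=330, 9 segment(s) drawn

Start position: (0, 0)
Final position: (0, 0)
Distance = 0; < 1e-6 -> CLOSED

Answer: yes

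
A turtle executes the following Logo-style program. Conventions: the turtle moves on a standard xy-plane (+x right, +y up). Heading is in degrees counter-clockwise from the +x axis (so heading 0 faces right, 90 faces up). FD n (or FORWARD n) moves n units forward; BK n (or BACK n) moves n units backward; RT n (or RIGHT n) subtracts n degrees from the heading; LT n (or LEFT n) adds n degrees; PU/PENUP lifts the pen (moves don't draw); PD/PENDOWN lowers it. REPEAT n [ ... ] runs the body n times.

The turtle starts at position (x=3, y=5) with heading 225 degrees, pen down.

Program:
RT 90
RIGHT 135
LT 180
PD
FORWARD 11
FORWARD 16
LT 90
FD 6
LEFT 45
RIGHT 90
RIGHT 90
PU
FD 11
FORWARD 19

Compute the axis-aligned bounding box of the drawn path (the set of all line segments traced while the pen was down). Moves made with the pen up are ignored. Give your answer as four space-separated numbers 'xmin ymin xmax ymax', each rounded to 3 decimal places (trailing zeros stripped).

Executing turtle program step by step:
Start: pos=(3,5), heading=225, pen down
RT 90: heading 225 -> 135
RT 135: heading 135 -> 0
LT 180: heading 0 -> 180
PD: pen down
FD 11: (3,5) -> (-8,5) [heading=180, draw]
FD 16: (-8,5) -> (-24,5) [heading=180, draw]
LT 90: heading 180 -> 270
FD 6: (-24,5) -> (-24,-1) [heading=270, draw]
LT 45: heading 270 -> 315
RT 90: heading 315 -> 225
RT 90: heading 225 -> 135
PU: pen up
FD 11: (-24,-1) -> (-31.778,6.778) [heading=135, move]
FD 19: (-31.778,6.778) -> (-45.213,20.213) [heading=135, move]
Final: pos=(-45.213,20.213), heading=135, 3 segment(s) drawn

Segment endpoints: x in {-24, -8, 3}, y in {-1, 5, 5, 5}
xmin=-24, ymin=-1, xmax=3, ymax=5

Answer: -24 -1 3 5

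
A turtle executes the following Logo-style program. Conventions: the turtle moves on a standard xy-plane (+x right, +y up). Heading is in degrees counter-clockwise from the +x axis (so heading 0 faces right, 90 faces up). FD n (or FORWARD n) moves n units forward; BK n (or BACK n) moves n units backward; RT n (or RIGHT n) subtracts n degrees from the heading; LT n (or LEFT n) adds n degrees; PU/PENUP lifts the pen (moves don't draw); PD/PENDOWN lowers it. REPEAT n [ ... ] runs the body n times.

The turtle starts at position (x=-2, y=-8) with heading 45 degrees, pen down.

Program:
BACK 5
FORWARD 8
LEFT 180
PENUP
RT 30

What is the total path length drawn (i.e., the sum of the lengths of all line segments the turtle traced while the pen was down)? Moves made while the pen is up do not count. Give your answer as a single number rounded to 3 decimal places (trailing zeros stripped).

Answer: 13

Derivation:
Executing turtle program step by step:
Start: pos=(-2,-8), heading=45, pen down
BK 5: (-2,-8) -> (-5.536,-11.536) [heading=45, draw]
FD 8: (-5.536,-11.536) -> (0.121,-5.879) [heading=45, draw]
LT 180: heading 45 -> 225
PU: pen up
RT 30: heading 225 -> 195
Final: pos=(0.121,-5.879), heading=195, 2 segment(s) drawn

Segment lengths:
  seg 1: (-2,-8) -> (-5.536,-11.536), length = 5
  seg 2: (-5.536,-11.536) -> (0.121,-5.879), length = 8
Total = 13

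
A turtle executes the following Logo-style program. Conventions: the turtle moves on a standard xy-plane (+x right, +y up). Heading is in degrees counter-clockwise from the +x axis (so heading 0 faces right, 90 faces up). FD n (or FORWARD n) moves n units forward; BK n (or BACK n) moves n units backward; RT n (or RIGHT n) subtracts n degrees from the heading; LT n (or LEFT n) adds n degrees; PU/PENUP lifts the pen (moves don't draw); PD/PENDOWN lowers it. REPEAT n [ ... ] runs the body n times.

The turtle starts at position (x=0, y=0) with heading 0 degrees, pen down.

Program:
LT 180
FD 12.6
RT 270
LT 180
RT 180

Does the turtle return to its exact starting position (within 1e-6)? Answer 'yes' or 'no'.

Answer: no

Derivation:
Executing turtle program step by step:
Start: pos=(0,0), heading=0, pen down
LT 180: heading 0 -> 180
FD 12.6: (0,0) -> (-12.6,0) [heading=180, draw]
RT 270: heading 180 -> 270
LT 180: heading 270 -> 90
RT 180: heading 90 -> 270
Final: pos=(-12.6,0), heading=270, 1 segment(s) drawn

Start position: (0, 0)
Final position: (-12.6, 0)
Distance = 12.6; >= 1e-6 -> NOT closed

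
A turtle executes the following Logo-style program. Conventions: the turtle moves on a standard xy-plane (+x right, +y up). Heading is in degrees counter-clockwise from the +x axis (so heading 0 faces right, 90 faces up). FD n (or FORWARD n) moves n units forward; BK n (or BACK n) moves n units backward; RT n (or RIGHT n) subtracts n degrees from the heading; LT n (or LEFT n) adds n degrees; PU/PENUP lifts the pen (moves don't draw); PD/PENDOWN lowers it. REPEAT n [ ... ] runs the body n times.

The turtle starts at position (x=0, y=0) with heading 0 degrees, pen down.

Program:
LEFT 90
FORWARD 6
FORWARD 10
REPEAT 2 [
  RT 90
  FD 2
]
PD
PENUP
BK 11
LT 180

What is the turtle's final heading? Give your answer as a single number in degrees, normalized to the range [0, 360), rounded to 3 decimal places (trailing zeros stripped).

Executing turtle program step by step:
Start: pos=(0,0), heading=0, pen down
LT 90: heading 0 -> 90
FD 6: (0,0) -> (0,6) [heading=90, draw]
FD 10: (0,6) -> (0,16) [heading=90, draw]
REPEAT 2 [
  -- iteration 1/2 --
  RT 90: heading 90 -> 0
  FD 2: (0,16) -> (2,16) [heading=0, draw]
  -- iteration 2/2 --
  RT 90: heading 0 -> 270
  FD 2: (2,16) -> (2,14) [heading=270, draw]
]
PD: pen down
PU: pen up
BK 11: (2,14) -> (2,25) [heading=270, move]
LT 180: heading 270 -> 90
Final: pos=(2,25), heading=90, 4 segment(s) drawn

Answer: 90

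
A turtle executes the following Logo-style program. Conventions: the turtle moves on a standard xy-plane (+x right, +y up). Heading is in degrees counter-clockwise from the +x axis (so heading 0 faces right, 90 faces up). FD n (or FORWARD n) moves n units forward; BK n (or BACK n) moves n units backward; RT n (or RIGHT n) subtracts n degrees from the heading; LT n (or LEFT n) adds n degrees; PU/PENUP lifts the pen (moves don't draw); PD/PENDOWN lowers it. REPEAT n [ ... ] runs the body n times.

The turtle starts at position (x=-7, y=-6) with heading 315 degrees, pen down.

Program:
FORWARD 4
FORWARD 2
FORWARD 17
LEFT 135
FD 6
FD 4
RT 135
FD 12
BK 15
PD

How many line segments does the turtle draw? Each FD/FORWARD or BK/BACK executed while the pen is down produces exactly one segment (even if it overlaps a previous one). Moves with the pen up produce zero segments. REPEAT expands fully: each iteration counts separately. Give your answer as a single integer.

Executing turtle program step by step:
Start: pos=(-7,-6), heading=315, pen down
FD 4: (-7,-6) -> (-4.172,-8.828) [heading=315, draw]
FD 2: (-4.172,-8.828) -> (-2.757,-10.243) [heading=315, draw]
FD 17: (-2.757,-10.243) -> (9.263,-22.263) [heading=315, draw]
LT 135: heading 315 -> 90
FD 6: (9.263,-22.263) -> (9.263,-16.263) [heading=90, draw]
FD 4: (9.263,-16.263) -> (9.263,-12.263) [heading=90, draw]
RT 135: heading 90 -> 315
FD 12: (9.263,-12.263) -> (17.749,-20.749) [heading=315, draw]
BK 15: (17.749,-20.749) -> (7.142,-10.142) [heading=315, draw]
PD: pen down
Final: pos=(7.142,-10.142), heading=315, 7 segment(s) drawn
Segments drawn: 7

Answer: 7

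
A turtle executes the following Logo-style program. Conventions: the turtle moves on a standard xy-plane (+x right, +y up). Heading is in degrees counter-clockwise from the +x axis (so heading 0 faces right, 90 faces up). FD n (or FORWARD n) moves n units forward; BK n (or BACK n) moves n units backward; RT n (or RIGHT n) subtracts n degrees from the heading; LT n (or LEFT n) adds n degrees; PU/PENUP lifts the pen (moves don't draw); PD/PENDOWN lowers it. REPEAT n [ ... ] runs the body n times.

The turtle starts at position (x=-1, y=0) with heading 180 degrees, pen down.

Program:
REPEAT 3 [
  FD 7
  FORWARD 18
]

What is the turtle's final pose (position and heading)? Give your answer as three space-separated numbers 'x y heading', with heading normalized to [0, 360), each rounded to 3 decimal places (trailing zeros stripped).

Executing turtle program step by step:
Start: pos=(-1,0), heading=180, pen down
REPEAT 3 [
  -- iteration 1/3 --
  FD 7: (-1,0) -> (-8,0) [heading=180, draw]
  FD 18: (-8,0) -> (-26,0) [heading=180, draw]
  -- iteration 2/3 --
  FD 7: (-26,0) -> (-33,0) [heading=180, draw]
  FD 18: (-33,0) -> (-51,0) [heading=180, draw]
  -- iteration 3/3 --
  FD 7: (-51,0) -> (-58,0) [heading=180, draw]
  FD 18: (-58,0) -> (-76,0) [heading=180, draw]
]
Final: pos=(-76,0), heading=180, 6 segment(s) drawn

Answer: -76 0 180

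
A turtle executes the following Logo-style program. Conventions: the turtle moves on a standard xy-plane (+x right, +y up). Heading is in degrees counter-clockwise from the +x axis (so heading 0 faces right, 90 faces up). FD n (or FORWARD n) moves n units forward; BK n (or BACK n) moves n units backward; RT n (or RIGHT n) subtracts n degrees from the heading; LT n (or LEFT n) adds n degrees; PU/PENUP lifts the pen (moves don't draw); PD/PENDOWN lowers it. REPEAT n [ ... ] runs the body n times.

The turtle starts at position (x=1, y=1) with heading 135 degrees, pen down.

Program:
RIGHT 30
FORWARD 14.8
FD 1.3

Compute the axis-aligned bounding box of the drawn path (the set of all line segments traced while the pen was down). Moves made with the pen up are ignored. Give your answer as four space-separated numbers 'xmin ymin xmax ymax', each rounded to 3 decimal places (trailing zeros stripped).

Executing turtle program step by step:
Start: pos=(1,1), heading=135, pen down
RT 30: heading 135 -> 105
FD 14.8: (1,1) -> (-2.831,15.296) [heading=105, draw]
FD 1.3: (-2.831,15.296) -> (-3.167,16.551) [heading=105, draw]
Final: pos=(-3.167,16.551), heading=105, 2 segment(s) drawn

Segment endpoints: x in {-3.167, -2.831, 1}, y in {1, 15.296, 16.551}
xmin=-3.167, ymin=1, xmax=1, ymax=16.551

Answer: -3.167 1 1 16.551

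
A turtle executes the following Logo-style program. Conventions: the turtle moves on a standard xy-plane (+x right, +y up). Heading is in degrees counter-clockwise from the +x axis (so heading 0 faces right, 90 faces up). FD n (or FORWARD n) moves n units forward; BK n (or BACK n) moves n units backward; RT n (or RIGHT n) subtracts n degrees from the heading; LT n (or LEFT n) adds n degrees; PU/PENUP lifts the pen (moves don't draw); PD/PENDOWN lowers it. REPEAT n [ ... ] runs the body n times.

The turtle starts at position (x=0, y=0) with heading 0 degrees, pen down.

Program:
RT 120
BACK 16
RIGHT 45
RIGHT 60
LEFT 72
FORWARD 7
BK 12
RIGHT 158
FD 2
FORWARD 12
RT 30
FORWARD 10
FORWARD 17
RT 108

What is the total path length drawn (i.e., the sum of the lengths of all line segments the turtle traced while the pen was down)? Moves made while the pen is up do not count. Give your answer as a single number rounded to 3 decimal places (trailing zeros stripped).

Executing turtle program step by step:
Start: pos=(0,0), heading=0, pen down
RT 120: heading 0 -> 240
BK 16: (0,0) -> (8,13.856) [heading=240, draw]
RT 45: heading 240 -> 195
RT 60: heading 195 -> 135
LT 72: heading 135 -> 207
FD 7: (8,13.856) -> (1.763,10.678) [heading=207, draw]
BK 12: (1.763,10.678) -> (12.455,16.126) [heading=207, draw]
RT 158: heading 207 -> 49
FD 2: (12.455,16.126) -> (13.767,17.636) [heading=49, draw]
FD 12: (13.767,17.636) -> (21.64,26.692) [heading=49, draw]
RT 30: heading 49 -> 19
FD 10: (21.64,26.692) -> (31.095,29.948) [heading=19, draw]
FD 17: (31.095,29.948) -> (47.169,35.483) [heading=19, draw]
RT 108: heading 19 -> 271
Final: pos=(47.169,35.483), heading=271, 7 segment(s) drawn

Segment lengths:
  seg 1: (0,0) -> (8,13.856), length = 16
  seg 2: (8,13.856) -> (1.763,10.678), length = 7
  seg 3: (1.763,10.678) -> (12.455,16.126), length = 12
  seg 4: (12.455,16.126) -> (13.767,17.636), length = 2
  seg 5: (13.767,17.636) -> (21.64,26.692), length = 12
  seg 6: (21.64,26.692) -> (31.095,29.948), length = 10
  seg 7: (31.095,29.948) -> (47.169,35.483), length = 17
Total = 76

Answer: 76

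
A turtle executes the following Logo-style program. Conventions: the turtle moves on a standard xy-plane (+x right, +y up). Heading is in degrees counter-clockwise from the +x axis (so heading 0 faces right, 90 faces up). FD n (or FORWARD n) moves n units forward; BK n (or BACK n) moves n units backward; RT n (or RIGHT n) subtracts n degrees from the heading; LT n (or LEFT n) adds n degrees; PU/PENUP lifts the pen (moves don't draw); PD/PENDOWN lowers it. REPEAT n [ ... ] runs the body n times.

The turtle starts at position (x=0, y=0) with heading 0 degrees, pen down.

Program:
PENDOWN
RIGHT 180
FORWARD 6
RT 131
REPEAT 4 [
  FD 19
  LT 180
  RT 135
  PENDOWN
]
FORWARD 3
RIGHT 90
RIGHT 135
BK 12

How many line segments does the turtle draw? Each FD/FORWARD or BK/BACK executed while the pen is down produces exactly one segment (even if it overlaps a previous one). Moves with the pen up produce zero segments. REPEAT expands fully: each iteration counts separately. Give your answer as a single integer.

Answer: 7

Derivation:
Executing turtle program step by step:
Start: pos=(0,0), heading=0, pen down
PD: pen down
RT 180: heading 0 -> 180
FD 6: (0,0) -> (-6,0) [heading=180, draw]
RT 131: heading 180 -> 49
REPEAT 4 [
  -- iteration 1/4 --
  FD 19: (-6,0) -> (6.465,14.339) [heading=49, draw]
  LT 180: heading 49 -> 229
  RT 135: heading 229 -> 94
  PD: pen down
  -- iteration 2/4 --
  FD 19: (6.465,14.339) -> (5.14,33.293) [heading=94, draw]
  LT 180: heading 94 -> 274
  RT 135: heading 274 -> 139
  PD: pen down
  -- iteration 3/4 --
  FD 19: (5.14,33.293) -> (-9.2,45.758) [heading=139, draw]
  LT 180: heading 139 -> 319
  RT 135: heading 319 -> 184
  PD: pen down
  -- iteration 4/4 --
  FD 19: (-9.2,45.758) -> (-28.153,44.433) [heading=184, draw]
  LT 180: heading 184 -> 4
  RT 135: heading 4 -> 229
  PD: pen down
]
FD 3: (-28.153,44.433) -> (-30.122,42.169) [heading=229, draw]
RT 90: heading 229 -> 139
RT 135: heading 139 -> 4
BK 12: (-30.122,42.169) -> (-42.092,41.332) [heading=4, draw]
Final: pos=(-42.092,41.332), heading=4, 7 segment(s) drawn
Segments drawn: 7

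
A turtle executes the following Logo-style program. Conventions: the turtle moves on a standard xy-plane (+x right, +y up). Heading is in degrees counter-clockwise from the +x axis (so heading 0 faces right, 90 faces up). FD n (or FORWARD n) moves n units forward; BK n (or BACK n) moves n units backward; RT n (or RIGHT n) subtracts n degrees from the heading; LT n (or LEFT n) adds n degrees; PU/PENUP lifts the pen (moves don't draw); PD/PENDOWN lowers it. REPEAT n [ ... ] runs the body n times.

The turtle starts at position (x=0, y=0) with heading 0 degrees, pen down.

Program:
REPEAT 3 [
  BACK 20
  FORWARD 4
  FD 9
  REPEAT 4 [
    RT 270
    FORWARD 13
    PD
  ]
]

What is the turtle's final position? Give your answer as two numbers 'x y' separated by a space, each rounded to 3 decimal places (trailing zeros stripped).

Answer: -21 0

Derivation:
Executing turtle program step by step:
Start: pos=(0,0), heading=0, pen down
REPEAT 3 [
  -- iteration 1/3 --
  BK 20: (0,0) -> (-20,0) [heading=0, draw]
  FD 4: (-20,0) -> (-16,0) [heading=0, draw]
  FD 9: (-16,0) -> (-7,0) [heading=0, draw]
  REPEAT 4 [
    -- iteration 1/4 --
    RT 270: heading 0 -> 90
    FD 13: (-7,0) -> (-7,13) [heading=90, draw]
    PD: pen down
    -- iteration 2/4 --
    RT 270: heading 90 -> 180
    FD 13: (-7,13) -> (-20,13) [heading=180, draw]
    PD: pen down
    -- iteration 3/4 --
    RT 270: heading 180 -> 270
    FD 13: (-20,13) -> (-20,0) [heading=270, draw]
    PD: pen down
    -- iteration 4/4 --
    RT 270: heading 270 -> 0
    FD 13: (-20,0) -> (-7,0) [heading=0, draw]
    PD: pen down
  ]
  -- iteration 2/3 --
  BK 20: (-7,0) -> (-27,0) [heading=0, draw]
  FD 4: (-27,0) -> (-23,0) [heading=0, draw]
  FD 9: (-23,0) -> (-14,0) [heading=0, draw]
  REPEAT 4 [
    -- iteration 1/4 --
    RT 270: heading 0 -> 90
    FD 13: (-14,0) -> (-14,13) [heading=90, draw]
    PD: pen down
    -- iteration 2/4 --
    RT 270: heading 90 -> 180
    FD 13: (-14,13) -> (-27,13) [heading=180, draw]
    PD: pen down
    -- iteration 3/4 --
    RT 270: heading 180 -> 270
    FD 13: (-27,13) -> (-27,0) [heading=270, draw]
    PD: pen down
    -- iteration 4/4 --
    RT 270: heading 270 -> 0
    FD 13: (-27,0) -> (-14,0) [heading=0, draw]
    PD: pen down
  ]
  -- iteration 3/3 --
  BK 20: (-14,0) -> (-34,0) [heading=0, draw]
  FD 4: (-34,0) -> (-30,0) [heading=0, draw]
  FD 9: (-30,0) -> (-21,0) [heading=0, draw]
  REPEAT 4 [
    -- iteration 1/4 --
    RT 270: heading 0 -> 90
    FD 13: (-21,0) -> (-21,13) [heading=90, draw]
    PD: pen down
    -- iteration 2/4 --
    RT 270: heading 90 -> 180
    FD 13: (-21,13) -> (-34,13) [heading=180, draw]
    PD: pen down
    -- iteration 3/4 --
    RT 270: heading 180 -> 270
    FD 13: (-34,13) -> (-34,0) [heading=270, draw]
    PD: pen down
    -- iteration 4/4 --
    RT 270: heading 270 -> 0
    FD 13: (-34,0) -> (-21,0) [heading=0, draw]
    PD: pen down
  ]
]
Final: pos=(-21,0), heading=0, 21 segment(s) drawn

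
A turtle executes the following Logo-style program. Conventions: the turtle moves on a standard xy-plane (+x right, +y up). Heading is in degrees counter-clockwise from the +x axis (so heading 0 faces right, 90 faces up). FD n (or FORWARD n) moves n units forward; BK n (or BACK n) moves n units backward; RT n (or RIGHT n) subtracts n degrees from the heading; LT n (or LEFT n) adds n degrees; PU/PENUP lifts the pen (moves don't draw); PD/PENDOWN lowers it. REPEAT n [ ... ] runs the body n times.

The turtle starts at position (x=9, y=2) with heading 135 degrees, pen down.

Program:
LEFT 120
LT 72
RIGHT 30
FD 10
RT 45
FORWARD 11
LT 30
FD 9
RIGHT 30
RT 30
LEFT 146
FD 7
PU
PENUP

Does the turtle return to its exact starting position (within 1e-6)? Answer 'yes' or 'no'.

Executing turtle program step by step:
Start: pos=(9,2), heading=135, pen down
LT 120: heading 135 -> 255
LT 72: heading 255 -> 327
RT 30: heading 327 -> 297
FD 10: (9,2) -> (13.54,-6.91) [heading=297, draw]
RT 45: heading 297 -> 252
FD 11: (13.54,-6.91) -> (10.141,-17.372) [heading=252, draw]
LT 30: heading 252 -> 282
FD 9: (10.141,-17.372) -> (12.012,-26.175) [heading=282, draw]
RT 30: heading 282 -> 252
RT 30: heading 252 -> 222
LT 146: heading 222 -> 8
FD 7: (12.012,-26.175) -> (18.944,-25.201) [heading=8, draw]
PU: pen up
PU: pen up
Final: pos=(18.944,-25.201), heading=8, 4 segment(s) drawn

Start position: (9, 2)
Final position: (18.944, -25.201)
Distance = 28.961; >= 1e-6 -> NOT closed

Answer: no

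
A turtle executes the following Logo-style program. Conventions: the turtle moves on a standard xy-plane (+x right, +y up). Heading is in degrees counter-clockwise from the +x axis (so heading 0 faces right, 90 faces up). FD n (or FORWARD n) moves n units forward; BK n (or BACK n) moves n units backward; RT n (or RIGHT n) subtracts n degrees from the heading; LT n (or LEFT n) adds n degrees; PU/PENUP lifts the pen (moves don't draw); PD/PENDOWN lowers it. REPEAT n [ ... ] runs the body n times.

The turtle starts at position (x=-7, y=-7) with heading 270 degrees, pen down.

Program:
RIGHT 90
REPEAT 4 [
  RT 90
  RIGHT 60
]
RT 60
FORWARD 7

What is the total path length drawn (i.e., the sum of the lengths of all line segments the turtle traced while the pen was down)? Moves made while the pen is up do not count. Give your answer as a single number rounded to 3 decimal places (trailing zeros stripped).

Executing turtle program step by step:
Start: pos=(-7,-7), heading=270, pen down
RT 90: heading 270 -> 180
REPEAT 4 [
  -- iteration 1/4 --
  RT 90: heading 180 -> 90
  RT 60: heading 90 -> 30
  -- iteration 2/4 --
  RT 90: heading 30 -> 300
  RT 60: heading 300 -> 240
  -- iteration 3/4 --
  RT 90: heading 240 -> 150
  RT 60: heading 150 -> 90
  -- iteration 4/4 --
  RT 90: heading 90 -> 0
  RT 60: heading 0 -> 300
]
RT 60: heading 300 -> 240
FD 7: (-7,-7) -> (-10.5,-13.062) [heading=240, draw]
Final: pos=(-10.5,-13.062), heading=240, 1 segment(s) drawn

Segment lengths:
  seg 1: (-7,-7) -> (-10.5,-13.062), length = 7
Total = 7

Answer: 7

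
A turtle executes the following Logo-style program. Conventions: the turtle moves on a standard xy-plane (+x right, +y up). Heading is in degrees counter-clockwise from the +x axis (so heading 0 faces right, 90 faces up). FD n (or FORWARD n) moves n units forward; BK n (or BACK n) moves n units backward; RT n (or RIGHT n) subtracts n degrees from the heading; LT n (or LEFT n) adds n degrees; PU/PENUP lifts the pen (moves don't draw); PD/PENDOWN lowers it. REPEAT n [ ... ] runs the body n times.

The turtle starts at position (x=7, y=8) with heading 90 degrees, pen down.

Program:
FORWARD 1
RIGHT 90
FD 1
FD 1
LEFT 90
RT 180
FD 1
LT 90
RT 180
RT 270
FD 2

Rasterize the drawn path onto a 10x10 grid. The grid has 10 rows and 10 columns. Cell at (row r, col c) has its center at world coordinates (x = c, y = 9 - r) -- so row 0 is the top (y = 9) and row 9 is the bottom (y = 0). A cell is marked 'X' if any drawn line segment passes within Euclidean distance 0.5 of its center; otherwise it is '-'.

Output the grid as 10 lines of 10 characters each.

Segment 0: (7,8) -> (7,9)
Segment 1: (7,9) -> (8,9)
Segment 2: (8,9) -> (9,9)
Segment 3: (9,9) -> (9,8)
Segment 4: (9,8) -> (9,6)

Answer: -------XXX
-------X-X
---------X
---------X
----------
----------
----------
----------
----------
----------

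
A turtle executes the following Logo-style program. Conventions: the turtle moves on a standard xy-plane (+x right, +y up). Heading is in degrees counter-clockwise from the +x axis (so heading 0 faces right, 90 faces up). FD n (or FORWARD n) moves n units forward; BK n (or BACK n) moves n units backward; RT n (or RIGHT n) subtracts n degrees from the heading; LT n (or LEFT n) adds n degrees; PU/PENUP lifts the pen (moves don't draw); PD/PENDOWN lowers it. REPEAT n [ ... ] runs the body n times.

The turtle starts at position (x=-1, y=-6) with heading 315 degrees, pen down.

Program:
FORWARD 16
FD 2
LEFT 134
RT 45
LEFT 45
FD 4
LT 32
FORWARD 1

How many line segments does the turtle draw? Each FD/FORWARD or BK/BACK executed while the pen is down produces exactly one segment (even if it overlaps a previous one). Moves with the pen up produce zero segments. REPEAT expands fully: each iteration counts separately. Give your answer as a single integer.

Executing turtle program step by step:
Start: pos=(-1,-6), heading=315, pen down
FD 16: (-1,-6) -> (10.314,-17.314) [heading=315, draw]
FD 2: (10.314,-17.314) -> (11.728,-18.728) [heading=315, draw]
LT 134: heading 315 -> 89
RT 45: heading 89 -> 44
LT 45: heading 44 -> 89
FD 4: (11.728,-18.728) -> (11.798,-14.729) [heading=89, draw]
LT 32: heading 89 -> 121
FD 1: (11.798,-14.729) -> (11.283,-13.871) [heading=121, draw]
Final: pos=(11.283,-13.871), heading=121, 4 segment(s) drawn
Segments drawn: 4

Answer: 4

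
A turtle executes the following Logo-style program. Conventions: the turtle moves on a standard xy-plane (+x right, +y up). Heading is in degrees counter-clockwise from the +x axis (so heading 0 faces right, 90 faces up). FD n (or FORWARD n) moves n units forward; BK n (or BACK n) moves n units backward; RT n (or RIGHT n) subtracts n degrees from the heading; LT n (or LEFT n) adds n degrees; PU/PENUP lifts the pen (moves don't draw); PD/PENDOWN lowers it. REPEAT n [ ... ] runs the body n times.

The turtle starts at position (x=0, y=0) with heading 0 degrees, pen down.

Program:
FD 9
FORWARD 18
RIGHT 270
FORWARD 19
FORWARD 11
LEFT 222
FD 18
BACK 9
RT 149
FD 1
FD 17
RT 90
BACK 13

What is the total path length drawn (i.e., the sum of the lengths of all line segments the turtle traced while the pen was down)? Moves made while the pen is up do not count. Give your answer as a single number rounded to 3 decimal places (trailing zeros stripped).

Answer: 115

Derivation:
Executing turtle program step by step:
Start: pos=(0,0), heading=0, pen down
FD 9: (0,0) -> (9,0) [heading=0, draw]
FD 18: (9,0) -> (27,0) [heading=0, draw]
RT 270: heading 0 -> 90
FD 19: (27,0) -> (27,19) [heading=90, draw]
FD 11: (27,19) -> (27,30) [heading=90, draw]
LT 222: heading 90 -> 312
FD 18: (27,30) -> (39.044,16.623) [heading=312, draw]
BK 9: (39.044,16.623) -> (33.022,23.312) [heading=312, draw]
RT 149: heading 312 -> 163
FD 1: (33.022,23.312) -> (32.066,23.604) [heading=163, draw]
FD 17: (32.066,23.604) -> (15.809,28.574) [heading=163, draw]
RT 90: heading 163 -> 73
BK 13: (15.809,28.574) -> (12.008,16.142) [heading=73, draw]
Final: pos=(12.008,16.142), heading=73, 9 segment(s) drawn

Segment lengths:
  seg 1: (0,0) -> (9,0), length = 9
  seg 2: (9,0) -> (27,0), length = 18
  seg 3: (27,0) -> (27,19), length = 19
  seg 4: (27,19) -> (27,30), length = 11
  seg 5: (27,30) -> (39.044,16.623), length = 18
  seg 6: (39.044,16.623) -> (33.022,23.312), length = 9
  seg 7: (33.022,23.312) -> (32.066,23.604), length = 1
  seg 8: (32.066,23.604) -> (15.809,28.574), length = 17
  seg 9: (15.809,28.574) -> (12.008,16.142), length = 13
Total = 115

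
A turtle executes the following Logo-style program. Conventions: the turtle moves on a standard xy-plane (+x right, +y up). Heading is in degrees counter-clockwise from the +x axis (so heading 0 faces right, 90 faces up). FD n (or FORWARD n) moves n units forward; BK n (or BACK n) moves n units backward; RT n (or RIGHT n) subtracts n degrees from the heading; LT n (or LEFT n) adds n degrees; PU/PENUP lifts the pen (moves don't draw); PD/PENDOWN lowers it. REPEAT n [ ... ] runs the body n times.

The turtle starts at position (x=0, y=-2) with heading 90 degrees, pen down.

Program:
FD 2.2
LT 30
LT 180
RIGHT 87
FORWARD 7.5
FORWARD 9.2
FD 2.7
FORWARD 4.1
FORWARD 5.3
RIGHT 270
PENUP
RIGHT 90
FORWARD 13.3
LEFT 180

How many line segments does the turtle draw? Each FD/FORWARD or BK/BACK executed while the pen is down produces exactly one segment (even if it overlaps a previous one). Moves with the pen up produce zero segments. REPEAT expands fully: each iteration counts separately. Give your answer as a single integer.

Executing turtle program step by step:
Start: pos=(0,-2), heading=90, pen down
FD 2.2: (0,-2) -> (0,0.2) [heading=90, draw]
LT 30: heading 90 -> 120
LT 180: heading 120 -> 300
RT 87: heading 300 -> 213
FD 7.5: (0,0.2) -> (-6.29,-3.885) [heading=213, draw]
FD 9.2: (-6.29,-3.885) -> (-14.006,-8.895) [heading=213, draw]
FD 2.7: (-14.006,-8.895) -> (-16.27,-10.366) [heading=213, draw]
FD 4.1: (-16.27,-10.366) -> (-19.709,-12.599) [heading=213, draw]
FD 5.3: (-19.709,-12.599) -> (-24.154,-15.486) [heading=213, draw]
RT 270: heading 213 -> 303
PU: pen up
RT 90: heading 303 -> 213
FD 13.3: (-24.154,-15.486) -> (-35.308,-22.729) [heading=213, move]
LT 180: heading 213 -> 33
Final: pos=(-35.308,-22.729), heading=33, 6 segment(s) drawn
Segments drawn: 6

Answer: 6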